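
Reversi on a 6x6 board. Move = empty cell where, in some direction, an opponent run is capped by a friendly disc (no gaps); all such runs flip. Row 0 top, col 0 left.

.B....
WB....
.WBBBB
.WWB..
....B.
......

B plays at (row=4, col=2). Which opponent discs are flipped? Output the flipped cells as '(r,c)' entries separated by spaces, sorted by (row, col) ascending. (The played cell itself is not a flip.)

Dir NW: opp run (3,1), next='.' -> no flip
Dir N: opp run (3,2) capped by B -> flip
Dir NE: first cell 'B' (not opp) -> no flip
Dir W: first cell '.' (not opp) -> no flip
Dir E: first cell '.' (not opp) -> no flip
Dir SW: first cell '.' (not opp) -> no flip
Dir S: first cell '.' (not opp) -> no flip
Dir SE: first cell '.' (not opp) -> no flip

Answer: (3,2)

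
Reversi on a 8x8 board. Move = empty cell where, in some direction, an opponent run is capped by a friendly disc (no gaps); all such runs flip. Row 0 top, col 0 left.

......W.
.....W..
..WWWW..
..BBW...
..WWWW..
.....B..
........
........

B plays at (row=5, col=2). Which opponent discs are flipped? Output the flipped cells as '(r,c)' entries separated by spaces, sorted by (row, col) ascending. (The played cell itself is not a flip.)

Answer: (4,2)

Derivation:
Dir NW: first cell '.' (not opp) -> no flip
Dir N: opp run (4,2) capped by B -> flip
Dir NE: opp run (4,3) (3,4) (2,5), next='.' -> no flip
Dir W: first cell '.' (not opp) -> no flip
Dir E: first cell '.' (not opp) -> no flip
Dir SW: first cell '.' (not opp) -> no flip
Dir S: first cell '.' (not opp) -> no flip
Dir SE: first cell '.' (not opp) -> no flip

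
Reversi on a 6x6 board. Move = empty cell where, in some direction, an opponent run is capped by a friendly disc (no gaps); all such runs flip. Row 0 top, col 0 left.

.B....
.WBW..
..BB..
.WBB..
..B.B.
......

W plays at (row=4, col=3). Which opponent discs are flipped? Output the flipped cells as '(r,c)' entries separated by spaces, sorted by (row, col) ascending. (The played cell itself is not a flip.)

Answer: (2,3) (3,3)

Derivation:
Dir NW: opp run (3,2), next='.' -> no flip
Dir N: opp run (3,3) (2,3) capped by W -> flip
Dir NE: first cell '.' (not opp) -> no flip
Dir W: opp run (4,2), next='.' -> no flip
Dir E: opp run (4,4), next='.' -> no flip
Dir SW: first cell '.' (not opp) -> no flip
Dir S: first cell '.' (not opp) -> no flip
Dir SE: first cell '.' (not opp) -> no flip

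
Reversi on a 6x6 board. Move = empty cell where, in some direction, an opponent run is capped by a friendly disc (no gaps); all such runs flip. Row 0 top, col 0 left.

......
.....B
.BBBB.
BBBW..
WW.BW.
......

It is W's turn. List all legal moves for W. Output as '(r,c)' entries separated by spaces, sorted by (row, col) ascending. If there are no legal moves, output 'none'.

Answer: (1,1) (1,3) (1,4) (2,0) (4,2) (5,3)

Derivation:
(0,4): no bracket -> illegal
(0,5): no bracket -> illegal
(1,0): no bracket -> illegal
(1,1): flips 3 -> legal
(1,2): no bracket -> illegal
(1,3): flips 3 -> legal
(1,4): flips 2 -> legal
(2,0): flips 1 -> legal
(2,5): no bracket -> illegal
(3,4): no bracket -> illegal
(3,5): no bracket -> illegal
(4,2): flips 1 -> legal
(5,2): no bracket -> illegal
(5,3): flips 1 -> legal
(5,4): no bracket -> illegal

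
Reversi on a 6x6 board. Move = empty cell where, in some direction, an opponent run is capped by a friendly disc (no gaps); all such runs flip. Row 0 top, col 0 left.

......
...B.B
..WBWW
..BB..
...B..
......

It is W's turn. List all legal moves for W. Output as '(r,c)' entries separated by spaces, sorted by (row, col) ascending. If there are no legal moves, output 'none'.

(0,2): flips 1 -> legal
(0,3): no bracket -> illegal
(0,4): flips 1 -> legal
(0,5): flips 1 -> legal
(1,2): no bracket -> illegal
(1,4): no bracket -> illegal
(2,1): no bracket -> illegal
(3,1): no bracket -> illegal
(3,4): no bracket -> illegal
(4,1): no bracket -> illegal
(4,2): flips 2 -> legal
(4,4): flips 1 -> legal
(5,2): no bracket -> illegal
(5,3): no bracket -> illegal
(5,4): no bracket -> illegal

Answer: (0,2) (0,4) (0,5) (4,2) (4,4)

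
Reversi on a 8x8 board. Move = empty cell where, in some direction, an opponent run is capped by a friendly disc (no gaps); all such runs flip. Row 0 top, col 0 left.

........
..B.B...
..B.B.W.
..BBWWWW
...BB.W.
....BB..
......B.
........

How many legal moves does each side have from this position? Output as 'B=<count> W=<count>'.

Answer: B=3 W=6

Derivation:
-- B to move --
(1,5): no bracket -> illegal
(1,6): no bracket -> illegal
(1,7): flips 2 -> legal
(2,3): no bracket -> illegal
(2,5): flips 1 -> legal
(2,7): no bracket -> illegal
(4,5): no bracket -> illegal
(4,7): no bracket -> illegal
(5,6): no bracket -> illegal
(5,7): flips 2 -> legal
B mobility = 3
-- W to move --
(0,1): no bracket -> illegal
(0,2): no bracket -> illegal
(0,3): no bracket -> illegal
(0,4): flips 2 -> legal
(0,5): no bracket -> illegal
(1,1): no bracket -> illegal
(1,3): flips 1 -> legal
(1,5): no bracket -> illegal
(2,1): no bracket -> illegal
(2,3): no bracket -> illegal
(2,5): no bracket -> illegal
(3,1): flips 2 -> legal
(4,1): no bracket -> illegal
(4,2): no bracket -> illegal
(4,5): no bracket -> illegal
(5,2): flips 1 -> legal
(5,3): flips 1 -> legal
(5,6): no bracket -> illegal
(5,7): no bracket -> illegal
(6,3): no bracket -> illegal
(6,4): flips 3 -> legal
(6,5): no bracket -> illegal
(6,7): no bracket -> illegal
(7,5): no bracket -> illegal
(7,6): no bracket -> illegal
(7,7): no bracket -> illegal
W mobility = 6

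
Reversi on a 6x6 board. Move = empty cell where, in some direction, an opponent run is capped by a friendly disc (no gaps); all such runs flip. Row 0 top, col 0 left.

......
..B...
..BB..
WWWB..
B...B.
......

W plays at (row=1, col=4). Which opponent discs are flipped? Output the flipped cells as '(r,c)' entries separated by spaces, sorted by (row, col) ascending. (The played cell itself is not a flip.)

Dir NW: first cell '.' (not opp) -> no flip
Dir N: first cell '.' (not opp) -> no flip
Dir NE: first cell '.' (not opp) -> no flip
Dir W: first cell '.' (not opp) -> no flip
Dir E: first cell '.' (not opp) -> no flip
Dir SW: opp run (2,3) capped by W -> flip
Dir S: first cell '.' (not opp) -> no flip
Dir SE: first cell '.' (not opp) -> no flip

Answer: (2,3)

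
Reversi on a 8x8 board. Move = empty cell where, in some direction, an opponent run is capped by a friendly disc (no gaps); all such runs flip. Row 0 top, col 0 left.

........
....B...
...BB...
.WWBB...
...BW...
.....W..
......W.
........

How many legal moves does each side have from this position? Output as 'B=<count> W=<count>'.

-- B to move --
(2,0): no bracket -> illegal
(2,1): flips 1 -> legal
(2,2): no bracket -> illegal
(3,0): flips 2 -> legal
(3,5): no bracket -> illegal
(4,0): no bracket -> illegal
(4,1): flips 1 -> legal
(4,2): no bracket -> illegal
(4,5): flips 1 -> legal
(4,6): no bracket -> illegal
(5,3): no bracket -> illegal
(5,4): flips 1 -> legal
(5,6): no bracket -> illegal
(5,7): no bracket -> illegal
(6,4): no bracket -> illegal
(6,5): no bracket -> illegal
(6,7): no bracket -> illegal
(7,5): no bracket -> illegal
(7,6): no bracket -> illegal
(7,7): flips 3 -> legal
B mobility = 6
-- W to move --
(0,3): no bracket -> illegal
(0,4): flips 3 -> legal
(0,5): flips 2 -> legal
(1,2): no bracket -> illegal
(1,3): no bracket -> illegal
(1,5): no bracket -> illegal
(2,2): flips 1 -> legal
(2,5): no bracket -> illegal
(3,5): flips 2 -> legal
(4,2): flips 1 -> legal
(4,5): no bracket -> illegal
(5,2): no bracket -> illegal
(5,3): no bracket -> illegal
(5,4): flips 1 -> legal
W mobility = 6

Answer: B=6 W=6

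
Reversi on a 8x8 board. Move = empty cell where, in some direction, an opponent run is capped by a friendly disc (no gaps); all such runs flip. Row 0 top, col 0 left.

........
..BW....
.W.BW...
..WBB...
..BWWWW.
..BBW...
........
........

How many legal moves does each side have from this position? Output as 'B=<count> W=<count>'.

Answer: B=13 W=12

Derivation:
-- B to move --
(0,2): no bracket -> illegal
(0,3): flips 1 -> legal
(0,4): no bracket -> illegal
(1,0): no bracket -> illegal
(1,1): no bracket -> illegal
(1,4): flips 2 -> legal
(1,5): flips 1 -> legal
(2,0): no bracket -> illegal
(2,2): flips 1 -> legal
(2,5): flips 1 -> legal
(3,0): flips 1 -> legal
(3,1): flips 1 -> legal
(3,5): flips 1 -> legal
(3,6): no bracket -> illegal
(3,7): no bracket -> illegal
(4,1): flips 1 -> legal
(4,7): flips 4 -> legal
(5,5): flips 2 -> legal
(5,6): flips 1 -> legal
(5,7): no bracket -> illegal
(6,3): no bracket -> illegal
(6,4): flips 2 -> legal
(6,5): no bracket -> illegal
B mobility = 13
-- W to move --
(0,1): flips 3 -> legal
(0,2): no bracket -> illegal
(0,3): flips 1 -> legal
(1,1): flips 1 -> legal
(1,4): flips 1 -> legal
(2,2): flips 2 -> legal
(2,5): flips 1 -> legal
(3,1): no bracket -> illegal
(3,5): flips 2 -> legal
(4,1): flips 1 -> legal
(5,1): flips 4 -> legal
(6,1): flips 1 -> legal
(6,2): flips 3 -> legal
(6,3): flips 1 -> legal
(6,4): no bracket -> illegal
W mobility = 12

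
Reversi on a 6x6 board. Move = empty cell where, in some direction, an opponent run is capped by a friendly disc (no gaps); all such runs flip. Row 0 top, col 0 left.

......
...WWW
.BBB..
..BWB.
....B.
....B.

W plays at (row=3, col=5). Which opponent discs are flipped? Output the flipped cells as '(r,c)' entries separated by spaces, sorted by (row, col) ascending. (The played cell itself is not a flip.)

Answer: (3,4)

Derivation:
Dir NW: first cell '.' (not opp) -> no flip
Dir N: first cell '.' (not opp) -> no flip
Dir NE: edge -> no flip
Dir W: opp run (3,4) capped by W -> flip
Dir E: edge -> no flip
Dir SW: opp run (4,4), next='.' -> no flip
Dir S: first cell '.' (not opp) -> no flip
Dir SE: edge -> no flip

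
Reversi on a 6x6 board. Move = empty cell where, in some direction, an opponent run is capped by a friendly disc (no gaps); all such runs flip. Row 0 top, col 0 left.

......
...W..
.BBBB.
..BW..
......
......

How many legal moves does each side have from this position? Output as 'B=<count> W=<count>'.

Answer: B=7 W=4

Derivation:
-- B to move --
(0,2): flips 1 -> legal
(0,3): flips 1 -> legal
(0,4): flips 1 -> legal
(1,2): no bracket -> illegal
(1,4): no bracket -> illegal
(3,4): flips 1 -> legal
(4,2): flips 1 -> legal
(4,3): flips 1 -> legal
(4,4): flips 1 -> legal
B mobility = 7
-- W to move --
(1,0): no bracket -> illegal
(1,1): flips 1 -> legal
(1,2): no bracket -> illegal
(1,4): no bracket -> illegal
(1,5): flips 1 -> legal
(2,0): no bracket -> illegal
(2,5): no bracket -> illegal
(3,0): no bracket -> illegal
(3,1): flips 2 -> legal
(3,4): no bracket -> illegal
(3,5): flips 1 -> legal
(4,1): no bracket -> illegal
(4,2): no bracket -> illegal
(4,3): no bracket -> illegal
W mobility = 4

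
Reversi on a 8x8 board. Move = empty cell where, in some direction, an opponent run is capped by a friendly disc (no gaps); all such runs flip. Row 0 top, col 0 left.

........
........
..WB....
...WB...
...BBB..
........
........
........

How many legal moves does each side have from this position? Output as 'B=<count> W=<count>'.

Answer: B=3 W=5

Derivation:
-- B to move --
(1,1): flips 2 -> legal
(1,2): no bracket -> illegal
(1,3): no bracket -> illegal
(2,1): flips 1 -> legal
(2,4): no bracket -> illegal
(3,1): no bracket -> illegal
(3,2): flips 1 -> legal
(4,2): no bracket -> illegal
B mobility = 3
-- W to move --
(1,2): no bracket -> illegal
(1,3): flips 1 -> legal
(1,4): no bracket -> illegal
(2,4): flips 1 -> legal
(2,5): no bracket -> illegal
(3,2): no bracket -> illegal
(3,5): flips 1 -> legal
(3,6): no bracket -> illegal
(4,2): no bracket -> illegal
(4,6): no bracket -> illegal
(5,2): no bracket -> illegal
(5,3): flips 1 -> legal
(5,4): no bracket -> illegal
(5,5): flips 1 -> legal
(5,6): no bracket -> illegal
W mobility = 5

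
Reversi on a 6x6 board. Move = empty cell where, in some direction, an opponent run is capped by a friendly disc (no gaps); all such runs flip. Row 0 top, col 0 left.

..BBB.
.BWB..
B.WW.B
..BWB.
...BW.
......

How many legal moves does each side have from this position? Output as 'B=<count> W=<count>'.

Answer: B=7 W=10

Derivation:
-- B to move --
(0,1): flips 2 -> legal
(1,4): flips 1 -> legal
(2,1): flips 1 -> legal
(2,4): no bracket -> illegal
(3,1): flips 1 -> legal
(3,5): no bracket -> illegal
(4,2): no bracket -> illegal
(4,5): flips 1 -> legal
(5,3): no bracket -> illegal
(5,4): flips 1 -> legal
(5,5): flips 3 -> legal
B mobility = 7
-- W to move --
(0,0): flips 1 -> legal
(0,1): no bracket -> illegal
(0,5): no bracket -> illegal
(1,0): flips 1 -> legal
(1,4): flips 1 -> legal
(1,5): no bracket -> illegal
(2,1): no bracket -> illegal
(2,4): flips 1 -> legal
(3,0): no bracket -> illegal
(3,1): flips 1 -> legal
(3,5): flips 1 -> legal
(4,1): flips 1 -> legal
(4,2): flips 2 -> legal
(4,5): flips 1 -> legal
(5,2): no bracket -> illegal
(5,3): flips 1 -> legal
(5,4): no bracket -> illegal
W mobility = 10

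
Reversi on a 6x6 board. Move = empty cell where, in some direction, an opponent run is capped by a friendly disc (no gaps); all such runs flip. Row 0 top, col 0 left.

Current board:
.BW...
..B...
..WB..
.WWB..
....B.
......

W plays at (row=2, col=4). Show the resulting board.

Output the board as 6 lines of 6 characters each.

Answer: .BW...
..B...
..WWW.
.WWB..
....B.
......

Derivation:
Place W at (2,4); scan 8 dirs for brackets.
Dir NW: first cell '.' (not opp) -> no flip
Dir N: first cell '.' (not opp) -> no flip
Dir NE: first cell '.' (not opp) -> no flip
Dir W: opp run (2,3) capped by W -> flip
Dir E: first cell '.' (not opp) -> no flip
Dir SW: opp run (3,3), next='.' -> no flip
Dir S: first cell '.' (not opp) -> no flip
Dir SE: first cell '.' (not opp) -> no flip
All flips: (2,3)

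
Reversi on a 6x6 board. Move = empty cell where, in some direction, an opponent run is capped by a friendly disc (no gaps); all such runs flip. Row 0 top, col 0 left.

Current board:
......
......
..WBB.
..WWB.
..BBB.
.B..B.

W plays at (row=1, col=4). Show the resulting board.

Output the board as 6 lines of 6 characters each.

Answer: ......
....W.
..WWB.
..WWB.
..BBB.
.B..B.

Derivation:
Place W at (1,4); scan 8 dirs for brackets.
Dir NW: first cell '.' (not opp) -> no flip
Dir N: first cell '.' (not opp) -> no flip
Dir NE: first cell '.' (not opp) -> no flip
Dir W: first cell '.' (not opp) -> no flip
Dir E: first cell '.' (not opp) -> no flip
Dir SW: opp run (2,3) capped by W -> flip
Dir S: opp run (2,4) (3,4) (4,4) (5,4), next=edge -> no flip
Dir SE: first cell '.' (not opp) -> no flip
All flips: (2,3)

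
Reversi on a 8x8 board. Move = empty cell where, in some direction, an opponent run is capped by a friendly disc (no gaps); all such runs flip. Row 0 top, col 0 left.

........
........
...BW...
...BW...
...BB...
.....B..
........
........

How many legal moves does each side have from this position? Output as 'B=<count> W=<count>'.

-- B to move --
(1,3): no bracket -> illegal
(1,4): flips 2 -> legal
(1,5): flips 1 -> legal
(2,5): flips 2 -> legal
(3,5): flips 1 -> legal
(4,5): flips 1 -> legal
B mobility = 5
-- W to move --
(1,2): flips 1 -> legal
(1,3): no bracket -> illegal
(1,4): no bracket -> illegal
(2,2): flips 1 -> legal
(3,2): flips 1 -> legal
(3,5): no bracket -> illegal
(4,2): flips 1 -> legal
(4,5): no bracket -> illegal
(4,6): no bracket -> illegal
(5,2): flips 1 -> legal
(5,3): no bracket -> illegal
(5,4): flips 1 -> legal
(5,6): no bracket -> illegal
(6,4): no bracket -> illegal
(6,5): no bracket -> illegal
(6,6): no bracket -> illegal
W mobility = 6

Answer: B=5 W=6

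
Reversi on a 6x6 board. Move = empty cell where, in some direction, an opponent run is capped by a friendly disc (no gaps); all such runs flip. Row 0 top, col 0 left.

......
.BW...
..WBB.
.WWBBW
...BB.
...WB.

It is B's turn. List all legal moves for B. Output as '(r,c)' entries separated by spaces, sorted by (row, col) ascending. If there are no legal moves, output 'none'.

Answer: (0,1) (1,3) (2,1) (3,0) (4,1) (5,2)

Derivation:
(0,1): flips 1 -> legal
(0,2): no bracket -> illegal
(0,3): no bracket -> illegal
(1,3): flips 1 -> legal
(2,0): no bracket -> illegal
(2,1): flips 2 -> legal
(2,5): no bracket -> illegal
(3,0): flips 2 -> legal
(4,0): no bracket -> illegal
(4,1): flips 1 -> legal
(4,2): no bracket -> illegal
(4,5): no bracket -> illegal
(5,2): flips 1 -> legal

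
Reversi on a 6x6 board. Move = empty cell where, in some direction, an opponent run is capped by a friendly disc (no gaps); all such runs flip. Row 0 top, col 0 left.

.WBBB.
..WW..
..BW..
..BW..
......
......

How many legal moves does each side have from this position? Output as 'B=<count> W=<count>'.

-- B to move --
(0,0): flips 1 -> legal
(1,0): no bracket -> illegal
(1,1): no bracket -> illegal
(1,4): flips 1 -> legal
(2,1): flips 1 -> legal
(2,4): flips 2 -> legal
(3,4): flips 1 -> legal
(4,2): no bracket -> illegal
(4,3): flips 3 -> legal
(4,4): flips 1 -> legal
B mobility = 7
-- W to move --
(0,5): flips 3 -> legal
(1,1): flips 1 -> legal
(1,4): no bracket -> illegal
(1,5): no bracket -> illegal
(2,1): flips 1 -> legal
(3,1): flips 2 -> legal
(4,1): flips 1 -> legal
(4,2): flips 2 -> legal
(4,3): no bracket -> illegal
W mobility = 6

Answer: B=7 W=6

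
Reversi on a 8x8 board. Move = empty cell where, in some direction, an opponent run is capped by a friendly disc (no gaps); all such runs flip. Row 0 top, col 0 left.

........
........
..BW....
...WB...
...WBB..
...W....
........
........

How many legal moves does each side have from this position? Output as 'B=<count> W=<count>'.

-- B to move --
(1,2): flips 1 -> legal
(1,3): no bracket -> illegal
(1,4): no bracket -> illegal
(2,4): flips 1 -> legal
(3,2): flips 1 -> legal
(4,2): flips 1 -> legal
(5,2): flips 1 -> legal
(5,4): no bracket -> illegal
(6,2): flips 1 -> legal
(6,3): no bracket -> illegal
(6,4): no bracket -> illegal
B mobility = 6
-- W to move --
(1,1): flips 1 -> legal
(1,2): no bracket -> illegal
(1,3): no bracket -> illegal
(2,1): flips 1 -> legal
(2,4): no bracket -> illegal
(2,5): flips 1 -> legal
(3,1): no bracket -> illegal
(3,2): no bracket -> illegal
(3,5): flips 2 -> legal
(3,6): no bracket -> illegal
(4,6): flips 2 -> legal
(5,4): no bracket -> illegal
(5,5): flips 1 -> legal
(5,6): flips 2 -> legal
W mobility = 7

Answer: B=6 W=7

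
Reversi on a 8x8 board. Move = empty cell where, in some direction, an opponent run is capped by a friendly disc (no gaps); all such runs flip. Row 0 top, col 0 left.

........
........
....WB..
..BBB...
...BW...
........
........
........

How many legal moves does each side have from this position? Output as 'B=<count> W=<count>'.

Answer: B=6 W=3

Derivation:
-- B to move --
(1,3): no bracket -> illegal
(1,4): flips 1 -> legal
(1,5): flips 1 -> legal
(2,3): flips 1 -> legal
(3,5): no bracket -> illegal
(4,5): flips 1 -> legal
(5,3): no bracket -> illegal
(5,4): flips 1 -> legal
(5,5): flips 1 -> legal
B mobility = 6
-- W to move --
(1,4): no bracket -> illegal
(1,5): no bracket -> illegal
(1,6): no bracket -> illegal
(2,1): no bracket -> illegal
(2,2): flips 1 -> legal
(2,3): no bracket -> illegal
(2,6): flips 1 -> legal
(3,1): no bracket -> illegal
(3,5): no bracket -> illegal
(3,6): no bracket -> illegal
(4,1): no bracket -> illegal
(4,2): flips 2 -> legal
(4,5): no bracket -> illegal
(5,2): no bracket -> illegal
(5,3): no bracket -> illegal
(5,4): no bracket -> illegal
W mobility = 3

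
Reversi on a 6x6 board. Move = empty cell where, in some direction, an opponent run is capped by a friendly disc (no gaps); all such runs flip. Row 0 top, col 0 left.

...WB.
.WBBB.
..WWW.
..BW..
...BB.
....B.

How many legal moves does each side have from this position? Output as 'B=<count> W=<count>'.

-- B to move --
(0,0): flips 3 -> legal
(0,1): no bracket -> illegal
(0,2): flips 1 -> legal
(1,0): flips 1 -> legal
(1,5): no bracket -> illegal
(2,0): no bracket -> illegal
(2,1): no bracket -> illegal
(2,5): no bracket -> illegal
(3,1): flips 1 -> legal
(3,4): flips 3 -> legal
(3,5): flips 1 -> legal
(4,2): no bracket -> illegal
B mobility = 6
-- W to move --
(0,1): flips 1 -> legal
(0,2): flips 2 -> legal
(0,5): flips 2 -> legal
(1,5): flips 3 -> legal
(2,1): flips 1 -> legal
(2,5): flips 1 -> legal
(3,1): flips 1 -> legal
(3,4): no bracket -> illegal
(3,5): no bracket -> illegal
(4,1): flips 1 -> legal
(4,2): flips 1 -> legal
(4,5): no bracket -> illegal
(5,2): no bracket -> illegal
(5,3): flips 1 -> legal
(5,5): flips 1 -> legal
W mobility = 11

Answer: B=6 W=11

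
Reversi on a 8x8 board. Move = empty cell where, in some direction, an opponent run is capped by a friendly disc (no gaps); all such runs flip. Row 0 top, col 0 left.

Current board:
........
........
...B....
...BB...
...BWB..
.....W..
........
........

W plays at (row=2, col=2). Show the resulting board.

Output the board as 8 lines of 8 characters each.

Answer: ........
........
..WB....
...WB...
...BWB..
.....W..
........
........

Derivation:
Place W at (2,2); scan 8 dirs for brackets.
Dir NW: first cell '.' (not opp) -> no flip
Dir N: first cell '.' (not opp) -> no flip
Dir NE: first cell '.' (not opp) -> no flip
Dir W: first cell '.' (not opp) -> no flip
Dir E: opp run (2,3), next='.' -> no flip
Dir SW: first cell '.' (not opp) -> no flip
Dir S: first cell '.' (not opp) -> no flip
Dir SE: opp run (3,3) capped by W -> flip
All flips: (3,3)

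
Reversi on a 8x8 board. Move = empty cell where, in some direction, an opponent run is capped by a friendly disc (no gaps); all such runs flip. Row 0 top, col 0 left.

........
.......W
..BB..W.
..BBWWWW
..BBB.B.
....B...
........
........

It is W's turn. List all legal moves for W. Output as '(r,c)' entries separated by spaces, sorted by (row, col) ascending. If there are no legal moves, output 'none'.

(1,1): no bracket -> illegal
(1,2): flips 1 -> legal
(1,3): no bracket -> illegal
(1,4): no bracket -> illegal
(2,1): no bracket -> illegal
(2,4): no bracket -> illegal
(3,1): flips 2 -> legal
(4,1): no bracket -> illegal
(4,5): no bracket -> illegal
(4,7): no bracket -> illegal
(5,1): no bracket -> illegal
(5,2): flips 1 -> legal
(5,3): flips 1 -> legal
(5,5): flips 1 -> legal
(5,6): flips 1 -> legal
(5,7): flips 1 -> legal
(6,3): no bracket -> illegal
(6,4): flips 2 -> legal
(6,5): no bracket -> illegal

Answer: (1,2) (3,1) (5,2) (5,3) (5,5) (5,6) (5,7) (6,4)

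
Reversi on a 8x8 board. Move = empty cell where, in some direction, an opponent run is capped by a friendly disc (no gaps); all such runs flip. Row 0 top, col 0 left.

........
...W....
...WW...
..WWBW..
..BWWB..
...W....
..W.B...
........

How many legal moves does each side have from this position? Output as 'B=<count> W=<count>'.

Answer: B=9 W=9

Derivation:
-- B to move --
(0,2): no bracket -> illegal
(0,3): no bracket -> illegal
(0,4): no bracket -> illegal
(1,2): flips 1 -> legal
(1,4): flips 1 -> legal
(1,5): flips 2 -> legal
(2,1): no bracket -> illegal
(2,2): flips 1 -> legal
(2,5): flips 1 -> legal
(2,6): no bracket -> illegal
(3,1): flips 2 -> legal
(3,6): flips 1 -> legal
(4,1): no bracket -> illegal
(4,6): no bracket -> illegal
(5,1): no bracket -> illegal
(5,2): flips 1 -> legal
(5,4): flips 1 -> legal
(5,5): no bracket -> illegal
(6,1): no bracket -> illegal
(6,3): no bracket -> illegal
(7,1): no bracket -> illegal
(7,2): no bracket -> illegal
(7,3): no bracket -> illegal
B mobility = 9
-- W to move --
(2,5): flips 1 -> legal
(3,1): flips 1 -> legal
(3,6): no bracket -> illegal
(4,1): flips 1 -> legal
(4,6): flips 1 -> legal
(5,1): flips 1 -> legal
(5,2): flips 1 -> legal
(5,4): no bracket -> illegal
(5,5): flips 1 -> legal
(5,6): flips 2 -> legal
(6,3): no bracket -> illegal
(6,5): no bracket -> illegal
(7,3): no bracket -> illegal
(7,4): no bracket -> illegal
(7,5): flips 1 -> legal
W mobility = 9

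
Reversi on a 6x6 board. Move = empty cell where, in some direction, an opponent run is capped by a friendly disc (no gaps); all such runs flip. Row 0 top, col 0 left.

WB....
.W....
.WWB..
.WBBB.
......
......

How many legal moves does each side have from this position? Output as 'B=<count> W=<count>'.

-- B to move --
(0,2): no bracket -> illegal
(1,0): flips 1 -> legal
(1,2): flips 1 -> legal
(1,3): no bracket -> illegal
(2,0): flips 2 -> legal
(3,0): flips 1 -> legal
(4,0): no bracket -> illegal
(4,1): flips 3 -> legal
(4,2): no bracket -> illegal
B mobility = 5
-- W to move --
(0,2): flips 1 -> legal
(1,0): no bracket -> illegal
(1,2): no bracket -> illegal
(1,3): no bracket -> illegal
(1,4): no bracket -> illegal
(2,4): flips 1 -> legal
(2,5): no bracket -> illegal
(3,5): flips 3 -> legal
(4,1): no bracket -> illegal
(4,2): flips 1 -> legal
(4,3): flips 1 -> legal
(4,4): flips 1 -> legal
(4,5): no bracket -> illegal
W mobility = 6

Answer: B=5 W=6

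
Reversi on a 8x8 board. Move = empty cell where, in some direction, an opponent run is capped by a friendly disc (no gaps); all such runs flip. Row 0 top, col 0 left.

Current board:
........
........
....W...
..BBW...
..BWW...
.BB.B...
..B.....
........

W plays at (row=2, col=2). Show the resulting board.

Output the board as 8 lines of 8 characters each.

Place W at (2,2); scan 8 dirs for brackets.
Dir NW: first cell '.' (not opp) -> no flip
Dir N: first cell '.' (not opp) -> no flip
Dir NE: first cell '.' (not opp) -> no flip
Dir W: first cell '.' (not opp) -> no flip
Dir E: first cell '.' (not opp) -> no flip
Dir SW: first cell '.' (not opp) -> no flip
Dir S: opp run (3,2) (4,2) (5,2) (6,2), next='.' -> no flip
Dir SE: opp run (3,3) capped by W -> flip
All flips: (3,3)

Answer: ........
........
..W.W...
..BWW...
..BWW...
.BB.B...
..B.....
........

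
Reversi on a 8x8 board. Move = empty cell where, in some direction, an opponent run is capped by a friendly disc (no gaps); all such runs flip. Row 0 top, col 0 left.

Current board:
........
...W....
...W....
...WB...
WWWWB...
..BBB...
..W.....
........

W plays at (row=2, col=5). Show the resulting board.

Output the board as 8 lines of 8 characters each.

Answer: ........
...W....
...W.W..
...WW...
WWWWB...
..BBB...
..W.....
........

Derivation:
Place W at (2,5); scan 8 dirs for brackets.
Dir NW: first cell '.' (not opp) -> no flip
Dir N: first cell '.' (not opp) -> no flip
Dir NE: first cell '.' (not opp) -> no flip
Dir W: first cell '.' (not opp) -> no flip
Dir E: first cell '.' (not opp) -> no flip
Dir SW: opp run (3,4) capped by W -> flip
Dir S: first cell '.' (not opp) -> no flip
Dir SE: first cell '.' (not opp) -> no flip
All flips: (3,4)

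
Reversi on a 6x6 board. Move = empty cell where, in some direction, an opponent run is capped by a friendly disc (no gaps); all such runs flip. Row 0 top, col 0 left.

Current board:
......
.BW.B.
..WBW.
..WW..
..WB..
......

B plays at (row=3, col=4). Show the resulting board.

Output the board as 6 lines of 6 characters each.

Place B at (3,4); scan 8 dirs for brackets.
Dir NW: first cell 'B' (not opp) -> no flip
Dir N: opp run (2,4) capped by B -> flip
Dir NE: first cell '.' (not opp) -> no flip
Dir W: opp run (3,3) (3,2), next='.' -> no flip
Dir E: first cell '.' (not opp) -> no flip
Dir SW: first cell 'B' (not opp) -> no flip
Dir S: first cell '.' (not opp) -> no flip
Dir SE: first cell '.' (not opp) -> no flip
All flips: (2,4)

Answer: ......
.BW.B.
..WBB.
..WWB.
..WB..
......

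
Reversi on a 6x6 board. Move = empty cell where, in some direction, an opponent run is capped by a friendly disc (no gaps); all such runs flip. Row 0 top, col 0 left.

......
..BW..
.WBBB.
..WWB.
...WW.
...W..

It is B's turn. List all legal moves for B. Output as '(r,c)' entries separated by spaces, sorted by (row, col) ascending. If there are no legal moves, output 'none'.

Answer: (0,2) (0,3) (0,4) (1,4) (2,0) (3,0) (3,1) (4,1) (4,2) (5,2) (5,4) (5,5)

Derivation:
(0,2): flips 1 -> legal
(0,3): flips 1 -> legal
(0,4): flips 1 -> legal
(1,0): no bracket -> illegal
(1,1): no bracket -> illegal
(1,4): flips 1 -> legal
(2,0): flips 1 -> legal
(3,0): flips 1 -> legal
(3,1): flips 2 -> legal
(3,5): no bracket -> illegal
(4,1): flips 1 -> legal
(4,2): flips 2 -> legal
(4,5): no bracket -> illegal
(5,2): flips 1 -> legal
(5,4): flips 1 -> legal
(5,5): flips 2 -> legal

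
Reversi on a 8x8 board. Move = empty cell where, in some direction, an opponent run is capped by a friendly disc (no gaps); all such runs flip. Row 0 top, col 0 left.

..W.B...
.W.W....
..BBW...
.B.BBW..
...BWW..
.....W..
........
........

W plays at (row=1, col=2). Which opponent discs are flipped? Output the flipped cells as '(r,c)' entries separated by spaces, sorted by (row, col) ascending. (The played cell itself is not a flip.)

Dir NW: first cell '.' (not opp) -> no flip
Dir N: first cell 'W' (not opp) -> no flip
Dir NE: first cell '.' (not opp) -> no flip
Dir W: first cell 'W' (not opp) -> no flip
Dir E: first cell 'W' (not opp) -> no flip
Dir SW: first cell '.' (not opp) -> no flip
Dir S: opp run (2,2), next='.' -> no flip
Dir SE: opp run (2,3) (3,4) capped by W -> flip

Answer: (2,3) (3,4)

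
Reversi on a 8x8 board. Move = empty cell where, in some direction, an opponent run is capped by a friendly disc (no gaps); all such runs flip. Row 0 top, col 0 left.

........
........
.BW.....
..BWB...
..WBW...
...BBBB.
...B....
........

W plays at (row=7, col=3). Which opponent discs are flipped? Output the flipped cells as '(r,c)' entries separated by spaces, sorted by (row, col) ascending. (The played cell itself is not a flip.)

Dir NW: first cell '.' (not opp) -> no flip
Dir N: opp run (6,3) (5,3) (4,3) capped by W -> flip
Dir NE: first cell '.' (not opp) -> no flip
Dir W: first cell '.' (not opp) -> no flip
Dir E: first cell '.' (not opp) -> no flip
Dir SW: edge -> no flip
Dir S: edge -> no flip
Dir SE: edge -> no flip

Answer: (4,3) (5,3) (6,3)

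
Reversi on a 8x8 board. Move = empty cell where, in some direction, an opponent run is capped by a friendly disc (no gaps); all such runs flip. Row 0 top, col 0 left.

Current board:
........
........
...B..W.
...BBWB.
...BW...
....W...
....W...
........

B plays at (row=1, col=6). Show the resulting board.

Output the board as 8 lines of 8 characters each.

Place B at (1,6); scan 8 dirs for brackets.
Dir NW: first cell '.' (not opp) -> no flip
Dir N: first cell '.' (not opp) -> no flip
Dir NE: first cell '.' (not opp) -> no flip
Dir W: first cell '.' (not opp) -> no flip
Dir E: first cell '.' (not opp) -> no flip
Dir SW: first cell '.' (not opp) -> no flip
Dir S: opp run (2,6) capped by B -> flip
Dir SE: first cell '.' (not opp) -> no flip
All flips: (2,6)

Answer: ........
......B.
...B..B.
...BBWB.
...BW...
....W...
....W...
........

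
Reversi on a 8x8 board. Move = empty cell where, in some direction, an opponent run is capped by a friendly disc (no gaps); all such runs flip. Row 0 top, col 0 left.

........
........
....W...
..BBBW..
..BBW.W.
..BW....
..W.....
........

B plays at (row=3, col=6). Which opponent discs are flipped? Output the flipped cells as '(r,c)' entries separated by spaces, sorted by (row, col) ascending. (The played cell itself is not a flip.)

Answer: (3,5)

Derivation:
Dir NW: first cell '.' (not opp) -> no flip
Dir N: first cell '.' (not opp) -> no flip
Dir NE: first cell '.' (not opp) -> no flip
Dir W: opp run (3,5) capped by B -> flip
Dir E: first cell '.' (not opp) -> no flip
Dir SW: first cell '.' (not opp) -> no flip
Dir S: opp run (4,6), next='.' -> no flip
Dir SE: first cell '.' (not opp) -> no flip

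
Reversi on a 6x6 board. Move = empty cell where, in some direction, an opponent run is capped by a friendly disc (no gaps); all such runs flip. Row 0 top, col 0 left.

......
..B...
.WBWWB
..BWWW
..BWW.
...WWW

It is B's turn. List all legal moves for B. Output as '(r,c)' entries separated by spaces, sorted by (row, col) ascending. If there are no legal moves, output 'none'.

Answer: (1,0) (1,4) (1,5) (2,0) (3,0) (4,5) (5,2)

Derivation:
(1,0): flips 1 -> legal
(1,1): no bracket -> illegal
(1,3): no bracket -> illegal
(1,4): flips 1 -> legal
(1,5): flips 2 -> legal
(2,0): flips 1 -> legal
(3,0): flips 1 -> legal
(3,1): no bracket -> illegal
(4,5): flips 5 -> legal
(5,2): flips 2 -> legal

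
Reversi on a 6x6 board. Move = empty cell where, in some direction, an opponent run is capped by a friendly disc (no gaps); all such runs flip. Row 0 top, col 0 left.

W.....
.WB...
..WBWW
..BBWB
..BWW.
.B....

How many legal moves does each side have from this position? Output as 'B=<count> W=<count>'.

Answer: B=8 W=8

Derivation:
-- B to move --
(0,1): no bracket -> illegal
(0,2): no bracket -> illegal
(1,0): flips 1 -> legal
(1,3): flips 1 -> legal
(1,4): no bracket -> illegal
(1,5): flips 2 -> legal
(2,0): no bracket -> illegal
(2,1): flips 1 -> legal
(3,1): no bracket -> illegal
(4,5): flips 3 -> legal
(5,2): no bracket -> illegal
(5,3): flips 2 -> legal
(5,4): flips 1 -> legal
(5,5): flips 1 -> legal
B mobility = 8
-- W to move --
(0,1): flips 2 -> legal
(0,2): flips 1 -> legal
(0,3): no bracket -> illegal
(1,3): flips 3 -> legal
(1,4): no bracket -> illegal
(2,1): flips 1 -> legal
(3,1): flips 2 -> legal
(4,0): no bracket -> illegal
(4,1): flips 1 -> legal
(4,5): flips 1 -> legal
(5,0): no bracket -> illegal
(5,2): flips 2 -> legal
(5,3): no bracket -> illegal
W mobility = 8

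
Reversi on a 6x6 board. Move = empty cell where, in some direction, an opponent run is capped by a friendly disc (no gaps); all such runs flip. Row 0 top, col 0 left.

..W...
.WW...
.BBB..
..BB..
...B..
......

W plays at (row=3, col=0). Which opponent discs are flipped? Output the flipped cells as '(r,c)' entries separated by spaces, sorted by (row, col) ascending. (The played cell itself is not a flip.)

Answer: (2,1)

Derivation:
Dir NW: edge -> no flip
Dir N: first cell '.' (not opp) -> no flip
Dir NE: opp run (2,1) capped by W -> flip
Dir W: edge -> no flip
Dir E: first cell '.' (not opp) -> no flip
Dir SW: edge -> no flip
Dir S: first cell '.' (not opp) -> no flip
Dir SE: first cell '.' (not opp) -> no flip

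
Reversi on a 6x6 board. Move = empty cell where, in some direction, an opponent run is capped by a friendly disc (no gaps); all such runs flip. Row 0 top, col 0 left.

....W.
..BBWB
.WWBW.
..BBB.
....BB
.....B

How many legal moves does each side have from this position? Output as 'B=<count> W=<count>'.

Answer: B=8 W=7

Derivation:
-- B to move --
(0,3): no bracket -> illegal
(0,5): flips 1 -> legal
(1,0): flips 1 -> legal
(1,1): flips 1 -> legal
(2,0): flips 2 -> legal
(2,5): flips 1 -> legal
(3,0): flips 1 -> legal
(3,1): flips 1 -> legal
(3,5): flips 1 -> legal
B mobility = 8
-- W to move --
(0,1): no bracket -> illegal
(0,2): flips 2 -> legal
(0,3): flips 1 -> legal
(0,5): no bracket -> illegal
(1,1): flips 2 -> legal
(2,5): no bracket -> illegal
(3,1): no bracket -> illegal
(3,5): no bracket -> illegal
(4,1): flips 2 -> legal
(4,2): flips 2 -> legal
(4,3): flips 1 -> legal
(5,3): no bracket -> illegal
(5,4): flips 2 -> legal
W mobility = 7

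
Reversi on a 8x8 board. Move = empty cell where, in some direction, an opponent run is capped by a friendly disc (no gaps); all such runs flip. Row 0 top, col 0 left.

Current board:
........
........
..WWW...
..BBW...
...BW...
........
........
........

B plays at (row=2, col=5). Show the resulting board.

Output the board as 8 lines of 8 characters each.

Place B at (2,5); scan 8 dirs for brackets.
Dir NW: first cell '.' (not opp) -> no flip
Dir N: first cell '.' (not opp) -> no flip
Dir NE: first cell '.' (not opp) -> no flip
Dir W: opp run (2,4) (2,3) (2,2), next='.' -> no flip
Dir E: first cell '.' (not opp) -> no flip
Dir SW: opp run (3,4) capped by B -> flip
Dir S: first cell '.' (not opp) -> no flip
Dir SE: first cell '.' (not opp) -> no flip
All flips: (3,4)

Answer: ........
........
..WWWB..
..BBB...
...BW...
........
........
........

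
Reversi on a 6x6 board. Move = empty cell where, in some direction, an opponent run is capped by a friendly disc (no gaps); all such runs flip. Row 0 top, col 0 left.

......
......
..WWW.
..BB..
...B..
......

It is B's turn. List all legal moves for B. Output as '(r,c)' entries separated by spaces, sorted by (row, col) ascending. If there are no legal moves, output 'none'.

(1,1): flips 1 -> legal
(1,2): flips 1 -> legal
(1,3): flips 1 -> legal
(1,4): flips 1 -> legal
(1,5): flips 1 -> legal
(2,1): no bracket -> illegal
(2,5): no bracket -> illegal
(3,1): no bracket -> illegal
(3,4): no bracket -> illegal
(3,5): no bracket -> illegal

Answer: (1,1) (1,2) (1,3) (1,4) (1,5)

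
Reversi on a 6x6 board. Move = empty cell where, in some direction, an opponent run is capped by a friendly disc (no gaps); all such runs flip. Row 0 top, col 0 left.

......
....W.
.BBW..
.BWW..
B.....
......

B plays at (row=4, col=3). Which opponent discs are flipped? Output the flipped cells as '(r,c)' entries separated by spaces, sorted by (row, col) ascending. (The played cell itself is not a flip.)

Answer: (3,2)

Derivation:
Dir NW: opp run (3,2) capped by B -> flip
Dir N: opp run (3,3) (2,3), next='.' -> no flip
Dir NE: first cell '.' (not opp) -> no flip
Dir W: first cell '.' (not opp) -> no flip
Dir E: first cell '.' (not opp) -> no flip
Dir SW: first cell '.' (not opp) -> no flip
Dir S: first cell '.' (not opp) -> no flip
Dir SE: first cell '.' (not opp) -> no flip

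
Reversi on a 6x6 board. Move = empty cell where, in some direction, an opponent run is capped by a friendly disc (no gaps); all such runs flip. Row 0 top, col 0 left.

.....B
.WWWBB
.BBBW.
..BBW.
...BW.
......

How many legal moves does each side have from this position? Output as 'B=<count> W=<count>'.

Answer: B=11 W=7

Derivation:
-- B to move --
(0,0): flips 1 -> legal
(0,1): flips 2 -> legal
(0,2): flips 1 -> legal
(0,3): flips 2 -> legal
(0,4): flips 1 -> legal
(1,0): flips 3 -> legal
(2,0): no bracket -> illegal
(2,5): flips 2 -> legal
(3,5): flips 1 -> legal
(4,5): flips 2 -> legal
(5,3): no bracket -> illegal
(5,4): flips 3 -> legal
(5,5): flips 1 -> legal
B mobility = 11
-- W to move --
(0,3): no bracket -> illegal
(0,4): flips 1 -> legal
(1,0): no bracket -> illegal
(2,0): flips 3 -> legal
(2,5): no bracket -> illegal
(3,0): flips 1 -> legal
(3,1): flips 4 -> legal
(4,1): no bracket -> illegal
(4,2): flips 4 -> legal
(5,2): flips 1 -> legal
(5,3): flips 3 -> legal
(5,4): no bracket -> illegal
W mobility = 7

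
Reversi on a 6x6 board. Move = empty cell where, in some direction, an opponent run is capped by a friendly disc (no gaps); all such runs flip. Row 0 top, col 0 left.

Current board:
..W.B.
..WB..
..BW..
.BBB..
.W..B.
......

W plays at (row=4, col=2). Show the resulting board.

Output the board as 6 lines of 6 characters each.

Place W at (4,2); scan 8 dirs for brackets.
Dir NW: opp run (3,1), next='.' -> no flip
Dir N: opp run (3,2) (2,2) capped by W -> flip
Dir NE: opp run (3,3), next='.' -> no flip
Dir W: first cell 'W' (not opp) -> no flip
Dir E: first cell '.' (not opp) -> no flip
Dir SW: first cell '.' (not opp) -> no flip
Dir S: first cell '.' (not opp) -> no flip
Dir SE: first cell '.' (not opp) -> no flip
All flips: (2,2) (3,2)

Answer: ..W.B.
..WB..
..WW..
.BWB..
.WW.B.
......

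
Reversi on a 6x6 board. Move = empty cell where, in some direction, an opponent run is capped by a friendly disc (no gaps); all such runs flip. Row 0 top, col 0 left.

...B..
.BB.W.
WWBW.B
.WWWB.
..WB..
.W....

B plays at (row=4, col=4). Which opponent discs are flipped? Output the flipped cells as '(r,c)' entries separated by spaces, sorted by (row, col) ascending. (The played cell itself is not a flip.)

Answer: (3,3)

Derivation:
Dir NW: opp run (3,3) capped by B -> flip
Dir N: first cell 'B' (not opp) -> no flip
Dir NE: first cell '.' (not opp) -> no flip
Dir W: first cell 'B' (not opp) -> no flip
Dir E: first cell '.' (not opp) -> no flip
Dir SW: first cell '.' (not opp) -> no flip
Dir S: first cell '.' (not opp) -> no flip
Dir SE: first cell '.' (not opp) -> no flip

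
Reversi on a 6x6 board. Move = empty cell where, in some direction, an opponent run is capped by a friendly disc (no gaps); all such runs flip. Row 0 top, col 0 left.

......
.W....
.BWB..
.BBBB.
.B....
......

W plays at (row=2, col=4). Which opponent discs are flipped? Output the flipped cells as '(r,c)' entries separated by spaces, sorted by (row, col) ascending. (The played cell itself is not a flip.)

Dir NW: first cell '.' (not opp) -> no flip
Dir N: first cell '.' (not opp) -> no flip
Dir NE: first cell '.' (not opp) -> no flip
Dir W: opp run (2,3) capped by W -> flip
Dir E: first cell '.' (not opp) -> no flip
Dir SW: opp run (3,3), next='.' -> no flip
Dir S: opp run (3,4), next='.' -> no flip
Dir SE: first cell '.' (not opp) -> no flip

Answer: (2,3)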